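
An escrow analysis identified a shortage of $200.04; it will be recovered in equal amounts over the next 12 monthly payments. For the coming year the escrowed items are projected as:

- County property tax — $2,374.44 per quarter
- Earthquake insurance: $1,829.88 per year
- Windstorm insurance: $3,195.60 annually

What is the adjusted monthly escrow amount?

County property tax: $2,374.44 × 4 = $9,497.76
Earthquake insurance: $1,829.88
Windstorm insurance: $3,195.60
Annual escrow total = $14,523.24
Base monthly escrow = $14,523.24 / 12 = $1,210.27
Shortage spread = $200.04 / 12 = $16.67/mo
Adjusted monthly = $1,210.27 + $16.67 = $1,226.94

$1,226.94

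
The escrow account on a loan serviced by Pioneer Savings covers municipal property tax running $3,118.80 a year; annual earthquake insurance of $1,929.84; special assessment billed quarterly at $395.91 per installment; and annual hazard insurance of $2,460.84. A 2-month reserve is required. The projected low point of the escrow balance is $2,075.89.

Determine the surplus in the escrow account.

Municipal property tax: $3,118.80 annually
Earthquake insurance: $1,929.84 annually
Special assessment: $395.91 × 4 = $1,583.64 annually
Hazard insurance: $2,460.84 annually
Total annual escrow = $3,118.80 + $1,929.84 + $1,583.64 + $2,460.84 = $9,093.12
Base monthly escrow = $9,093.12 ÷ 12 = $757.76
Required reserve = 2 × $757.76 = $1,515.52
Surplus = $2,075.89 − $1,515.52 = $560.37

$560.37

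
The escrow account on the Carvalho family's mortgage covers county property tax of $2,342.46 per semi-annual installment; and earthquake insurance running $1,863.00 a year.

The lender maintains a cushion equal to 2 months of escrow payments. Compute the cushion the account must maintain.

County property tax = $2,342.46 × 2 = $4,684.92/yr
Earthquake insurance = $1,863.00/yr
Combined annual = $4,684.92 + $1,863.00 = $6,547.92
Monthly escrow = $6,547.92 / 12 = $545.66
Reserve = 2 × $545.66 = $1,091.32

$1,091.32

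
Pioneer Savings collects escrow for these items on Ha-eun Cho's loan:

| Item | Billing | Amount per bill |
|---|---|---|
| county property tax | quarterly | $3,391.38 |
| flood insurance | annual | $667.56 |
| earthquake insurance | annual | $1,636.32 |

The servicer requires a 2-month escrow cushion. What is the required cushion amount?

County property tax — $3,391.38 × 4 = $13,565.52
Flood insurance — $667.56
Earthquake insurance — $1,636.32
Total annual escrow = $15,869.40
Base monthly escrow = $15,869.40 ÷ 12 = $1,322.45
Cushion = 2 × $1,322.45 = $2,644.90

$2,644.90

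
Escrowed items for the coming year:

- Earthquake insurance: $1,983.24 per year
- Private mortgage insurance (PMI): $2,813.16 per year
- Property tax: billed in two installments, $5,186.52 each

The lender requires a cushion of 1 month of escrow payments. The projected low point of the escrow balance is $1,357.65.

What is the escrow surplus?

Earthquake insurance — $1,983.24
Private mortgage insurance (PMI) — $2,813.16
Property tax — $5,186.52 × 2 = $10,373.04
Yearly total = $1,983.24 + $2,813.16 + $10,373.04 = $15,169.44
Base monthly escrow = $15,169.44 / 12 = $1,264.12
Required reserve = 1 × $1,264.12 = $1,264.12
Surplus = $1,357.65 − $1,264.12 = $93.53

$93.53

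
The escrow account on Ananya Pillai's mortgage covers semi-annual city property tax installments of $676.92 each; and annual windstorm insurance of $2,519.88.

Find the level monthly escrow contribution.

City property tax = $676.92 × 2 = $1,353.84/yr
Windstorm insurance = $2,519.88/yr
Yearly total = $3,873.72
Monthly = $3,873.72 ÷ 12 = $322.81

$322.81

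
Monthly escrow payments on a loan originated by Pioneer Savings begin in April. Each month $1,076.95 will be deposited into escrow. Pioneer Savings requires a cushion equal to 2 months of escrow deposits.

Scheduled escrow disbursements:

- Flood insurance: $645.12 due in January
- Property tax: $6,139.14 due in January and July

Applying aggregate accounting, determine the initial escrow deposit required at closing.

Cushion = 2 × $1,076.95 = $2,153.90
Trial balance (start $0, +$1,076.95 each month, − disbursements):
  Apr: +$1,076.95 → $1,076.95
  May: +$1,076.95 → $2,153.90
  Jun: +$1,076.95 → $3,230.85
  Jul: +$1,076.95 − $6,139.14 → -$1,831.34
  Aug: +$1,076.95 → -$754.39
  Sep: +$1,076.95 → $322.56
  Oct: +$1,076.95 → $1,399.51
  Nov: +$1,076.95 → $2,476.46
  Dec: +$1,076.95 → $3,553.41
  Jan: +$1,076.95 − $6,784.26 → -$2,153.90
  Feb: +$1,076.95 → -$1,076.95
  Mar: +$1,076.95 → $0.00
Lowest trial balance = -$2,153.90 (Jan)
Initial deposit = cushion − low point = $2,153.90 − (-$2,153.90) = $4,307.80

$4,307.80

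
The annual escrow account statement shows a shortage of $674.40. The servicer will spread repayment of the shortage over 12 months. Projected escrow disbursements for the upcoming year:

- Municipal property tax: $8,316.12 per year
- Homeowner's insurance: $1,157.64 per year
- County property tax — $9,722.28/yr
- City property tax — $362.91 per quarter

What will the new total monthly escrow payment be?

$1,776.84

Municipal property tax — $8,316.12/yr
Homeowner's insurance — $1,157.64/yr
County property tax — $9,722.28/yr
City property tax — $362.91 × 4 = $1,451.64/yr
Combined annual = $8,316.12 + $1,157.64 + $9,722.28 + $1,451.64 = $20,647.68
Base monthly escrow = $20,647.68 / 12 = $1,720.64
Monthly shortage recovery: $674.40 / 12 = $56.20
New monthly escrow = $1,720.64 + $56.20 = $1,776.84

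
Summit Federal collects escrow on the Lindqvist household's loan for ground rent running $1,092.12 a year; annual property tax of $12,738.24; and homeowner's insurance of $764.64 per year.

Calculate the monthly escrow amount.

$1,216.25

Ground rent — $1,092.12
Property tax — $12,738.24
Homeowner's insurance — $764.64
Yearly total = $1,092.12 + $12,738.24 + $764.64 = $14,595.00
Per month = $14,595.00 ÷ 12 = $1,216.25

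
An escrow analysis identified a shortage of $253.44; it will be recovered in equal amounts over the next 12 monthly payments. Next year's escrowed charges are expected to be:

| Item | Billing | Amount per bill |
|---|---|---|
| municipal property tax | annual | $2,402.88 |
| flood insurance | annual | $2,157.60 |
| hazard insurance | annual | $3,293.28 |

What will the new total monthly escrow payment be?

Municipal property tax = $2,402.88 per year
Flood insurance = $2,157.60 per year
Hazard insurance = $3,293.28 per year
Annual escrow total = $7,853.76
Base monthly escrow = $7,853.76 / 12 = $654.48
Shortage per month = $253.44 ÷ 12 = $21.12
Adjusted monthly = $654.48 + $21.12 = $675.60

$675.60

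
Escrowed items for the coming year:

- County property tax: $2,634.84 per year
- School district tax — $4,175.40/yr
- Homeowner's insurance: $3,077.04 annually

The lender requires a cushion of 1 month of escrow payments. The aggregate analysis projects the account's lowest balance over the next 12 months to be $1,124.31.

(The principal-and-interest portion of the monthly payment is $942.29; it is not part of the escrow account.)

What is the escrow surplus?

County property tax — $2,634.84
School district tax — $4,175.40
Homeowner's insurance — $3,077.04
Total per year = $2,634.84 + $4,175.40 + $3,077.04 = $9,887.28
Monthly escrow = $9,887.28 / 12 = $823.94
Required reserve = 1 × $823.94 = $823.94
Excess over cushion: $1,124.31 − $823.94 = $300.37

$300.37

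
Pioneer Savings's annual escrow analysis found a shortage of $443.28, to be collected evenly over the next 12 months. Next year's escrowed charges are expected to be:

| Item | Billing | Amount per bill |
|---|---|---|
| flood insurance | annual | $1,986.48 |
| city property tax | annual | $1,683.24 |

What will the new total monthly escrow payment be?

Flood insurance: $1,986.48 per year
City property tax: $1,683.24 per year
Combined annual = $3,669.72
Per month = $3,669.72 ÷ 12 = $305.81
Shortage spread = $443.28 / 12 = $36.94/mo
New monthly escrow = $305.81 + $36.94 = $342.75

$342.75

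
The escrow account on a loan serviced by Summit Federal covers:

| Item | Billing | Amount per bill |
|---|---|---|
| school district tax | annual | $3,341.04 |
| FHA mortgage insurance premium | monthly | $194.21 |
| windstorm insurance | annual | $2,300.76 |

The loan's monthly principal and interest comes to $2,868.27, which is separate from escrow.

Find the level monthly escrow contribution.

School district tax — $3,341.04 per year
FHA mortgage insurance premium — $194.21 × 12 = $2,330.52 per year
Windstorm insurance — $2,300.76 per year
Combined annual = $3,341.04 + $2,330.52 + $2,300.76 = $7,972.32
Per month = $7,972.32 / 12 = $664.36

$664.36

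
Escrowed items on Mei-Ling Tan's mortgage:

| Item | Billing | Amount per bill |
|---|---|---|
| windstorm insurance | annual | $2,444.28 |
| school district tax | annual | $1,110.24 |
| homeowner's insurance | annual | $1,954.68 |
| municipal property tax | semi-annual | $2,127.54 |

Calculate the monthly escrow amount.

Windstorm insurance: $2,444.28 annually
School district tax: $1,110.24 annually
Homeowner's insurance: $1,954.68 annually
Municipal property tax: $2,127.54 × 2 = $4,255.08 annually
Annual escrow total = $2,444.28 + $1,110.24 + $1,954.68 + $4,255.08 = $9,764.28
Per month = $9,764.28 / 12 = $813.69

$813.69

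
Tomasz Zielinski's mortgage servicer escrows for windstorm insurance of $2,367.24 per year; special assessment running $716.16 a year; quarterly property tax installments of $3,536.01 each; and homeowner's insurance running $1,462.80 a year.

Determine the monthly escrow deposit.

Windstorm insurance: $2,367.24 per year
Special assessment: $716.16 per year
Property tax: $3,536.01 × 4 = $14,144.04 per year
Homeowner's insurance: $1,462.80 per year
Annual escrow total = $2,367.24 + $716.16 + $14,144.04 + $1,462.80 = $18,690.24
Monthly = $18,690.24 / 12 = $1,557.52

$1,557.52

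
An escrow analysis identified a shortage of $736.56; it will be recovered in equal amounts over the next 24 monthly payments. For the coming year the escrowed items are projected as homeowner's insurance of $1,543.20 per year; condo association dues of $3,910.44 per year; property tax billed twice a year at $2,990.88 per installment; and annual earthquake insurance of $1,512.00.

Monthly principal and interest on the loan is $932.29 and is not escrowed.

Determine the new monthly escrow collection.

$1,109.64

Homeowner's insurance: $1,543.20 annually
Condo association dues: $3,910.44 annually
Property tax: $2,990.88 × 2 = $5,981.76 annually
Earthquake insurance: $1,512.00 annually
Yearly total = $1,543.20 + $3,910.44 + $5,981.76 + $1,512.00 = $12,947.40
Per month = $12,947.40 ÷ 12 = $1,078.95
Shortage per month = $736.56 ÷ 24 = $30.69
Adjusted monthly = $1,078.95 + $30.69 = $1,109.64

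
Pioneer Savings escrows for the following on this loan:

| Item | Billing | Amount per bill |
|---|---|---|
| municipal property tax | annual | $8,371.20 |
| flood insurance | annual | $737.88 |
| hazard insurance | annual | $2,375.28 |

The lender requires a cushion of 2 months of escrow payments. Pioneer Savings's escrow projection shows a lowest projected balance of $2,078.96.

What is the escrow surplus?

Municipal property tax — $8,371.20 annually
Flood insurance — $737.88 annually
Hazard insurance — $2,375.28 annually
Yearly total = $8,371.20 + $737.88 + $2,375.28 = $11,484.36
Per month = $11,484.36 / 12 = $957.03
Required reserve = 2 × $957.03 = $1,914.06
Excess over cushion: $2,078.96 − $1,914.06 = $164.90

$164.90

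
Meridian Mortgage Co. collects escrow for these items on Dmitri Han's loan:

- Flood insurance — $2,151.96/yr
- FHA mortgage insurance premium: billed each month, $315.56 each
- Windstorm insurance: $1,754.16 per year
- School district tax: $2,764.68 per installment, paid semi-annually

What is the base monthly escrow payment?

Flood insurance: $2,151.96 annually
FHA mortgage insurance premium: $315.56 × 12 = $3,786.72 annually
Windstorm insurance: $1,754.16 annually
School district tax: $2,764.68 × 2 = $5,529.36 annually
Total annual escrow = $2,151.96 + $3,786.72 + $1,754.16 + $5,529.36 = $13,222.20
Monthly = $13,222.20 / 12 = $1,101.85

$1,101.85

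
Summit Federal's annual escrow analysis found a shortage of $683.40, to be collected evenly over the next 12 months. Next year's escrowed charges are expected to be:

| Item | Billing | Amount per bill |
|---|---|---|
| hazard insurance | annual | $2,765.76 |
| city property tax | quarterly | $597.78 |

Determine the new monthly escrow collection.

Hazard insurance: $2,765.76 per year
City property tax: $597.78 × 4 = $2,391.12 per year
Annual escrow total = $2,765.76 + $2,391.12 = $5,156.88
Monthly escrow = $5,156.88 / 12 = $429.74
Monthly shortage recovery: $683.40 / 12 = $56.95
Adjusted monthly = $429.74 + $56.95 = $486.69

$486.69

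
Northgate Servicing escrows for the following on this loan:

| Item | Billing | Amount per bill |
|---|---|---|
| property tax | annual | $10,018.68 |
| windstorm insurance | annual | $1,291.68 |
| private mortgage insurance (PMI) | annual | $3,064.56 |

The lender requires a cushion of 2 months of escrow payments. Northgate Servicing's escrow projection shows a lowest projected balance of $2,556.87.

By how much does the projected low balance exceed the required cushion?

$161.05

Property tax = $10,018.68 annually
Windstorm insurance = $1,291.68 annually
Private mortgage insurance (PMI) = $3,064.56 annually
Combined annual = $14,374.92
Per month = $14,374.92 / 12 = $1,197.91
Required cushion = 2 × $1,197.91 = $2,395.82
Excess over cushion: $2,556.87 − $2,395.82 = $161.05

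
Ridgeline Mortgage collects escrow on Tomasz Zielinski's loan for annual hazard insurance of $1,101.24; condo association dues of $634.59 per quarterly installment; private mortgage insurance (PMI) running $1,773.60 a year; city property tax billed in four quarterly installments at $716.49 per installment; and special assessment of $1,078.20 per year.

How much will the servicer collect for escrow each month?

$779.78

Hazard insurance = $1,101.24/yr
Condo association dues = $634.59 × 4 = $2,538.36/yr
Private mortgage insurance (PMI) = $1,773.60/yr
City property tax = $716.49 × 4 = $2,865.96/yr
Special assessment = $1,078.20/yr
Yearly total = $1,101.24 + $2,538.36 + $1,773.60 + $2,865.96 + $1,078.20 = $9,357.36
Monthly escrow = $9,357.36 ÷ 12 = $779.78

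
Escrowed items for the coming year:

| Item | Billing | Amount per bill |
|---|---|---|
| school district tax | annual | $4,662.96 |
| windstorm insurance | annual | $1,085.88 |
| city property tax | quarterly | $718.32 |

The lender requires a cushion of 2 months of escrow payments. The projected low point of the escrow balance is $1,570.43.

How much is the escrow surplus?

$133.41

School district tax — $4,662.96/yr
Windstorm insurance — $1,085.88/yr
City property tax — $718.32 × 4 = $2,873.28/yr
Combined annual = $8,622.12
Base monthly escrow = $8,622.12 / 12 = $718.51
Cushion = 2 × $718.51 = $1,437.02
Surplus = $1,570.43 − $1,437.02 = $133.41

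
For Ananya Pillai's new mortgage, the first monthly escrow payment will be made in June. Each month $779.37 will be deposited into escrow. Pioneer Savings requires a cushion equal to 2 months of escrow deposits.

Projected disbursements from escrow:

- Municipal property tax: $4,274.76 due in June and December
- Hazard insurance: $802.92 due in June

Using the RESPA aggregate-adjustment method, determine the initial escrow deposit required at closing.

$5,857.05

Cushion = 2 × $779.37 = $1,558.74
Trial balance (start $0, +$779.37 each month, − disbursements):
  Jun: +$779.37 − $5,077.68 → -$4,298.31
  Jul: +$779.37 → -$3,518.94
  Aug: +$779.37 → -$2,739.57
  Sep: +$779.37 → -$1,960.20
  Oct: +$779.37 → -$1,180.83
  Nov: +$779.37 → -$401.46
  Dec: +$779.37 − $4,274.76 → -$3,896.85
  Jan: +$779.37 → -$3,117.48
  Feb: +$779.37 → -$2,338.11
  Mar: +$779.37 → -$1,558.74
  Apr: +$779.37 → -$779.37
  May: +$779.37 → $0.00
Lowest trial balance = -$4,298.31 (Jun)
Initial deposit = cushion − low point = $1,558.74 − (-$4,298.31) = $5,857.05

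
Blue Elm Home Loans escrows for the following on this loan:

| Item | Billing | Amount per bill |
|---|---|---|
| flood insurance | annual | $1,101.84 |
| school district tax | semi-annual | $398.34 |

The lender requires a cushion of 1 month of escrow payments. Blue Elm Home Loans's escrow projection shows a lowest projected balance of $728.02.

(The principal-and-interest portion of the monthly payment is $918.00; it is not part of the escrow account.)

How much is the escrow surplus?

$569.81

Flood insurance — $1,101.84
School district tax — $398.34 × 2 = $796.68
Combined annual = $1,101.84 + $796.68 = $1,898.52
Per month = $1,898.52 ÷ 12 = $158.21
Required cushion = 1 × $158.21 = $158.21
Surplus = $728.02 − $158.21 = $569.81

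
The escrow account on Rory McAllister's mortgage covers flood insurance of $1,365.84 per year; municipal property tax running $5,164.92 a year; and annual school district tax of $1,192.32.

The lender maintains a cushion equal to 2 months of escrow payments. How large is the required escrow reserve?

Flood insurance = $1,365.84 per year
Municipal property tax = $5,164.92 per year
School district tax = $1,192.32 per year
Total annual escrow = $7,723.08
Per month = $7,723.08 ÷ 12 = $643.59
Cushion = 2 × $643.59 = $1,287.18

$1,287.18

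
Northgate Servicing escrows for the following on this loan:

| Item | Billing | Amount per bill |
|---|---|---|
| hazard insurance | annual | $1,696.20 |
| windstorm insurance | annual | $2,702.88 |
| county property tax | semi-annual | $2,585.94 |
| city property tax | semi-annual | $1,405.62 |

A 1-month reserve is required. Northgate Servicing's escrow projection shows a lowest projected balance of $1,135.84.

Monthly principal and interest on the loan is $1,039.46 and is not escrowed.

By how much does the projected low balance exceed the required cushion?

Hazard insurance = $1,696.20 annually
Windstorm insurance = $2,702.88 annually
County property tax = $2,585.94 × 2 = $5,171.88 annually
City property tax = $1,405.62 × 2 = $2,811.24 annually
Combined annual = $1,696.20 + $2,702.88 + $5,171.88 + $2,811.24 = $12,382.20
Monthly = $12,382.20 ÷ 12 = $1,031.85
Required cushion = 1 × $1,031.85 = $1,031.85
Surplus = $1,135.84 − $1,031.85 = $103.99

$103.99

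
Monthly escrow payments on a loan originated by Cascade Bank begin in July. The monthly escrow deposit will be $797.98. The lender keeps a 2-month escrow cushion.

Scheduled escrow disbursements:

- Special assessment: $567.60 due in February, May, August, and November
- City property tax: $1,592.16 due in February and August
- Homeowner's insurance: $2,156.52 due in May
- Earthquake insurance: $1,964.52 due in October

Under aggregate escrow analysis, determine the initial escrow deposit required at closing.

$2,528.32

Cushion = 2 × $797.98 = $1,595.96
Trial balance (start $0, +$797.98 each month, − disbursements):
  Jul: +$797.98 → $797.98
  Aug: +$797.98 − $2,159.76 → -$563.80
  Sep: +$797.98 → $234.18
  Oct: +$797.98 − $1,964.52 → -$932.36
  Nov: +$797.98 − $567.60 → -$701.98
  Dec: +$797.98 → $96.00
  Jan: +$797.98 → $893.98
  Feb: +$797.98 − $2,159.76 → -$467.80
  Mar: +$797.98 → $330.18
  Apr: +$797.98 → $1,128.16
  May: +$797.98 − $2,724.12 → -$797.98
  Jun: +$797.98 → $0.00
Lowest trial balance = -$932.36 (Oct)
Initial deposit = cushion − low point = $1,595.96 − (-$932.36) = $2,528.32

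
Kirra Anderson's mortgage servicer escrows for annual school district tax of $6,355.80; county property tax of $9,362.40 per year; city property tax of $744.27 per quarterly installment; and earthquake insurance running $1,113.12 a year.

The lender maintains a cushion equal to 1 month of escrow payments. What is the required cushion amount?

$1,650.70

School district tax = $6,355.80 annually
County property tax = $9,362.40 annually
City property tax = $744.27 × 4 = $2,977.08 annually
Earthquake insurance = $1,113.12 annually
Combined annual = $6,355.80 + $9,362.40 + $2,977.08 + $1,113.12 = $19,808.40
Monthly escrow = $19,808.40 / 12 = $1,650.70
Cushion = 1 × $1,650.70 = $1,650.70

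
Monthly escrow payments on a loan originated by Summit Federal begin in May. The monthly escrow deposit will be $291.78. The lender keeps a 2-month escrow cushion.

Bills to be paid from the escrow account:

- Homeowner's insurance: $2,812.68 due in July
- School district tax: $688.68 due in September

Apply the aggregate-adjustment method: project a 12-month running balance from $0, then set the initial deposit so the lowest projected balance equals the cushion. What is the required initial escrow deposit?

Cushion = 2 × $291.78 = $583.56
Trial balance (start $0, +$291.78 each month, − disbursements):
  May: +$291.78 → $291.78
  Jun: +$291.78 → $583.56
  Jul: +$291.78 − $2,812.68 → -$1,937.34
  Aug: +$291.78 → -$1,645.56
  Sep: +$291.78 − $688.68 → -$2,042.46
  Oct: +$291.78 → -$1,750.68
  Nov: +$291.78 → -$1,458.90
  Dec: +$291.78 → -$1,167.12
  Jan: +$291.78 → -$875.34
  Feb: +$291.78 → -$583.56
  Mar: +$291.78 → -$291.78
  Apr: +$291.78 → $0.00
Lowest trial balance = -$2,042.46 (Sep)
Initial deposit = cushion − low point = $583.56 − (-$2,042.46) = $2,626.02

$2,626.02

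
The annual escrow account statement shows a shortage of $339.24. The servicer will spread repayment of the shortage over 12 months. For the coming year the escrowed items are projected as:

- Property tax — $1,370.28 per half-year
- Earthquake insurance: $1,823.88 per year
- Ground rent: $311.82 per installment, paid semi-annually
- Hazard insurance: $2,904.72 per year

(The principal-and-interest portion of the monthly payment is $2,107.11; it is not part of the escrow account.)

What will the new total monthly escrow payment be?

$702.67

Property tax — $1,370.28 × 2 = $2,740.56
Earthquake insurance — $1,823.88
Ground rent — $311.82 × 2 = $623.64
Hazard insurance — $2,904.72
Total annual escrow = $8,092.80
Monthly escrow = $8,092.80 ÷ 12 = $674.40
Monthly shortage recovery: $339.24 ÷ 12 = $28.27
Adjusted monthly = $674.40 + $28.27 = $702.67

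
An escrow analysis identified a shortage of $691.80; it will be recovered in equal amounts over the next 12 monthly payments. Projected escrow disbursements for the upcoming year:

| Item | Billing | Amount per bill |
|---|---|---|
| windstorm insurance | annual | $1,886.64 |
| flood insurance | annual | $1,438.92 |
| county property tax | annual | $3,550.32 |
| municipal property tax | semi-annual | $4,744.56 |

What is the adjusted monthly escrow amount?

$1,421.40

Windstorm insurance = $1,886.64 per year
Flood insurance = $1,438.92 per year
County property tax = $3,550.32 per year
Municipal property tax = $4,744.56 × 2 = $9,489.12 per year
Combined annual = $16,365.00
Monthly = $16,365.00 ÷ 12 = $1,363.75
Shortage per month = $691.80 ÷ 12 = $57.65
New monthly escrow = $1,363.75 + $57.65 = $1,421.40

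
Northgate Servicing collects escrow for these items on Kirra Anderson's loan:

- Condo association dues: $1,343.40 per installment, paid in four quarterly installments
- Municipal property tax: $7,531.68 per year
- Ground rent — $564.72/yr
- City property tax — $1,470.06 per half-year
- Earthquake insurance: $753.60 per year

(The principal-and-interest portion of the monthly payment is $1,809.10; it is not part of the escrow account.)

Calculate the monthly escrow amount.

$1,430.31

Condo association dues = $1,343.40 × 4 = $5,373.60
Municipal property tax = $7,531.68
Ground rent = $564.72
City property tax = $1,470.06 × 2 = $2,940.12
Earthquake insurance = $753.60
Yearly total = $5,373.60 + $7,531.68 + $564.72 + $2,940.12 + $753.60 = $17,163.72
Monthly escrow = $17,163.72 ÷ 12 = $1,430.31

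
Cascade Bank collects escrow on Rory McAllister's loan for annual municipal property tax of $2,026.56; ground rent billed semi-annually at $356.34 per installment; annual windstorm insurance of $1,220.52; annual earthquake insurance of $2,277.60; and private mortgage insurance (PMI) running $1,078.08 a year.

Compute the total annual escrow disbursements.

Municipal property tax: $2,026.56
Ground rent: $356.34 × 2 = $712.68
Windstorm insurance: $1,220.52
Earthquake insurance: $2,277.60
Private mortgage insurance (PMI): $1,078.08
Combined annual = $2,026.56 + $712.68 + $1,220.52 + $2,277.60 + $1,078.08 = $7,315.44

$7,315.44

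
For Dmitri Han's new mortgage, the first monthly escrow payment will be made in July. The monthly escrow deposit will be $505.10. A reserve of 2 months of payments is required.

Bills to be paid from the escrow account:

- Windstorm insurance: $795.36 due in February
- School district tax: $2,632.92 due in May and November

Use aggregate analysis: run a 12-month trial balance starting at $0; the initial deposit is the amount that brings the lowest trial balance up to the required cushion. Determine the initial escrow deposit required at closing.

Cushion = 2 × $505.10 = $1,010.20
Trial balance (start $0, +$505.10 each month, − disbursements):
  Jul: +$505.10 → $505.10
  Aug: +$505.10 → $1,010.20
  Sep: +$505.10 → $1,515.30
  Oct: +$505.10 → $2,020.40
  Nov: +$505.10 − $2,632.92 → -$107.42
  Dec: +$505.10 → $397.68
  Jan: +$505.10 → $902.78
  Feb: +$505.10 − $795.36 → $612.52
  Mar: +$505.10 → $1,117.62
  Apr: +$505.10 → $1,622.72
  May: +$505.10 − $2,632.92 → -$505.10
  Jun: +$505.10 → $0.00
Lowest trial balance = -$505.10 (May)
Initial deposit = cushion − low point = $1,010.20 − (-$505.10) = $1,515.30

$1,515.30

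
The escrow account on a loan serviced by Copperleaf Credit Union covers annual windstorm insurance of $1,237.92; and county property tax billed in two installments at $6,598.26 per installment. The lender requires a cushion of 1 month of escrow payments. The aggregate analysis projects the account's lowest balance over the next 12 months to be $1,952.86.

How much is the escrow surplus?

Windstorm insurance: $1,237.92/yr
County property tax: $6,598.26 × 2 = $13,196.52/yr
Yearly total = $14,434.44
Per month = $14,434.44 / 12 = $1,202.87
Cushion = 1 × $1,202.87 = $1,202.87
Surplus = $1,952.86 − $1,202.87 = $749.99

$749.99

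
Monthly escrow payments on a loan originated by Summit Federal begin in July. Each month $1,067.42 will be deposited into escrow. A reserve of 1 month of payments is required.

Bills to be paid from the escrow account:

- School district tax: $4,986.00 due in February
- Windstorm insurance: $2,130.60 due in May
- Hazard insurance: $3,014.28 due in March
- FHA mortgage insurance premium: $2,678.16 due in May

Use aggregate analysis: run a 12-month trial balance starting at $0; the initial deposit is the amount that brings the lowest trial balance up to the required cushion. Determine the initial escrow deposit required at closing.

Cushion = 1 × $1,067.42 = $1,067.42
Trial balance (start $0, +$1,067.42 each month, − disbursements):
  Jul: +$1,067.42 → $1,067.42
  Aug: +$1,067.42 → $2,134.84
  Sep: +$1,067.42 → $3,202.26
  Oct: +$1,067.42 → $4,269.68
  Nov: +$1,067.42 → $5,337.10
  Dec: +$1,067.42 → $6,404.52
  Jan: +$1,067.42 → $7,471.94
  Feb: +$1,067.42 − $4,986.00 → $3,553.36
  Mar: +$1,067.42 − $3,014.28 → $1,606.50
  Apr: +$1,067.42 → $2,673.92
  May: +$1,067.42 − $4,808.76 → -$1,067.42
  Jun: +$1,067.42 → $0.00
Lowest trial balance = -$1,067.42 (May)
Initial deposit = cushion − low point = $1,067.42 − (-$1,067.42) = $2,134.84

$2,134.84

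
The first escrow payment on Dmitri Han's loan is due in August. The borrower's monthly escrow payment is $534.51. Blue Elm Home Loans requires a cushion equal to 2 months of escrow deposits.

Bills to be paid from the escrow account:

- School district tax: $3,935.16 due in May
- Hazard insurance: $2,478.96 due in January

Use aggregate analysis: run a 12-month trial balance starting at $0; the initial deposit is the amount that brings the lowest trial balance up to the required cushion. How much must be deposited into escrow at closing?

$2,138.04

Cushion = 2 × $534.51 = $1,069.02
Trial balance (start $0, +$534.51 each month, − disbursements):
  Aug: +$534.51 → $534.51
  Sep: +$534.51 → $1,069.02
  Oct: +$534.51 → $1,603.53
  Nov: +$534.51 → $2,138.04
  Dec: +$534.51 → $2,672.55
  Jan: +$534.51 − $2,478.96 → $728.10
  Feb: +$534.51 → $1,262.61
  Mar: +$534.51 → $1,797.12
  Apr: +$534.51 → $2,331.63
  May: +$534.51 − $3,935.16 → -$1,069.02
  Jun: +$534.51 → -$534.51
  Jul: +$534.51 → $0.00
Lowest trial balance = -$1,069.02 (May)
Initial deposit = cushion − low point = $1,069.02 − (-$1,069.02) = $2,138.04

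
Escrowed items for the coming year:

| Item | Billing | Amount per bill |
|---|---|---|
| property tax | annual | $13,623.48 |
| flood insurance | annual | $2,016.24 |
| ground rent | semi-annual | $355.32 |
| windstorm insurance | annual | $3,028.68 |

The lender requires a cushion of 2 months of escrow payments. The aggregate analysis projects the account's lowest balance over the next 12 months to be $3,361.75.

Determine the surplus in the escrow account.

Property tax — $13,623.48
Flood insurance — $2,016.24
Ground rent — $355.32 × 2 = $710.64
Windstorm insurance — $3,028.68
Yearly total = $19,379.04
Monthly = $19,379.04 / 12 = $1,614.92
Required reserve = 2 × $1,614.92 = $3,229.84
Excess over cushion: $3,361.75 − $3,229.84 = $131.91

$131.91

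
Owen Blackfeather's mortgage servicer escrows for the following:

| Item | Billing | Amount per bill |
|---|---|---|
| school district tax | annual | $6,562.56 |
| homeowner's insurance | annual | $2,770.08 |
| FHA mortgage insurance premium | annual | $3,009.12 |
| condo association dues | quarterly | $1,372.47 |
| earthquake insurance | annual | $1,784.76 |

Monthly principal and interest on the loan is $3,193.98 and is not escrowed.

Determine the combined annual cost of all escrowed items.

$19,616.40

School district tax: $6,562.56/yr
Homeowner's insurance: $2,770.08/yr
FHA mortgage insurance premium: $3,009.12/yr
Condo association dues: $1,372.47 × 4 = $5,489.88/yr
Earthquake insurance: $1,784.76/yr
Combined annual = $19,616.40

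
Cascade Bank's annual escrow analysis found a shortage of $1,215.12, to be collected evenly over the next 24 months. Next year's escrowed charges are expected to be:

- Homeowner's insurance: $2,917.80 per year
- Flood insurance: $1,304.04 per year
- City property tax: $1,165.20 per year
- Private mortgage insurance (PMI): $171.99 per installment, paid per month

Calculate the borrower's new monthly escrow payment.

$671.54

Homeowner's insurance = $2,917.80
Flood insurance = $1,304.04
City property tax = $1,165.20
Private mortgage insurance (PMI) = $171.99 × 12 = $2,063.88
Combined annual = $7,450.92
Monthly = $7,450.92 / 12 = $620.91
Shortage per month = $1,215.12 ÷ 24 = $50.63
Adjusted monthly = $620.91 + $50.63 = $671.54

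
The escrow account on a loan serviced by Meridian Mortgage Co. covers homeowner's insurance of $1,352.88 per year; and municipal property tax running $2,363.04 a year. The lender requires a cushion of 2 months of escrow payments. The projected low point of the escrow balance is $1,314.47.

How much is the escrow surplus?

$695.15

Homeowner's insurance: $1,352.88 annually
Municipal property tax: $2,363.04 annually
Total per year = $1,352.88 + $2,363.04 = $3,715.92
Monthly escrow = $3,715.92 ÷ 12 = $309.66
Cushion = 2 × $309.66 = $619.32
Excess over cushion: $1,314.47 − $619.32 = $695.15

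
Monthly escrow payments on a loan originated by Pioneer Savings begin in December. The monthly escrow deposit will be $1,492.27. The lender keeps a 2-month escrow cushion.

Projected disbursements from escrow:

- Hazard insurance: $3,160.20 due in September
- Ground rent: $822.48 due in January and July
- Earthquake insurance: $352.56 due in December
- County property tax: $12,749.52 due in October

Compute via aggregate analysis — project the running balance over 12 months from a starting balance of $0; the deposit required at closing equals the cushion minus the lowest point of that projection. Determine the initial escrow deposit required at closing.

$4,476.81

Cushion = 2 × $1,492.27 = $2,984.54
Trial balance (start $0, +$1,492.27 each month, − disbursements):
  Dec: +$1,492.27 − $352.56 → $1,139.71
  Jan: +$1,492.27 − $822.48 → $1,809.50
  Feb: +$1,492.27 → $3,301.77
  Mar: +$1,492.27 → $4,794.04
  Apr: +$1,492.27 → $6,286.31
  May: +$1,492.27 → $7,778.58
  Jun: +$1,492.27 → $9,270.85
  Jul: +$1,492.27 − $822.48 → $9,940.64
  Aug: +$1,492.27 → $11,432.91
  Sep: +$1,492.27 − $3,160.20 → $9,764.98
  Oct: +$1,492.27 − $12,749.52 → -$1,492.27
  Nov: +$1,492.27 → $0.00
Lowest trial balance = -$1,492.27 (Oct)
Initial deposit = cushion − low point = $2,984.54 − (-$1,492.27) = $4,476.81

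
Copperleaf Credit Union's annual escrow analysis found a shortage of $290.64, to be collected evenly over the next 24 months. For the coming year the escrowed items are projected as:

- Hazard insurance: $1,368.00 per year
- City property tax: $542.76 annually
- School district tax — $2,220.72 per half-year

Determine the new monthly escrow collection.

Hazard insurance = $1,368.00 per year
City property tax = $542.76 per year
School district tax = $2,220.72 × 2 = $4,441.44 per year
Total annual escrow = $1,368.00 + $542.76 + $4,441.44 = $6,352.20
Monthly = $6,352.20 / 12 = $529.35
Monthly shortage recovery: $290.64 ÷ 24 = $12.11
New monthly escrow = $529.35 + $12.11 = $541.46

$541.46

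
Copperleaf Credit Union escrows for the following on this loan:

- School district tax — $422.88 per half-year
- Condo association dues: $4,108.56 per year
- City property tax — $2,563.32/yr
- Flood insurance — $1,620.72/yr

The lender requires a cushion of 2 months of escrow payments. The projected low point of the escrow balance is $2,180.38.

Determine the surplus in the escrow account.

School district tax: $422.88 × 2 = $845.76 per year
Condo association dues: $4,108.56 per year
City property tax: $2,563.32 per year
Flood insurance: $1,620.72 per year
Annual escrow total = $845.76 + $4,108.56 + $2,563.32 + $1,620.72 = $9,138.36
Base monthly escrow = $9,138.36 ÷ 12 = $761.53
Required cushion = 2 × $761.53 = $1,523.06
Surplus = $2,180.38 − $1,523.06 = $657.32

$657.32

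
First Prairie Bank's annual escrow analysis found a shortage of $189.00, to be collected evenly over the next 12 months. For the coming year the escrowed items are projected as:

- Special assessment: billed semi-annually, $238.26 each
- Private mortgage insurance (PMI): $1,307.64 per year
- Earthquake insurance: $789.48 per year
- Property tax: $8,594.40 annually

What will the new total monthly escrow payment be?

$946.42

Special assessment = $238.26 × 2 = $476.52 annually
Private mortgage insurance (PMI) = $1,307.64 annually
Earthquake insurance = $789.48 annually
Property tax = $8,594.40 annually
Combined annual = $11,168.04
Monthly = $11,168.04 / 12 = $930.67
Monthly shortage recovery: $189.00 / 12 = $15.75
New monthly escrow = $930.67 + $15.75 = $946.42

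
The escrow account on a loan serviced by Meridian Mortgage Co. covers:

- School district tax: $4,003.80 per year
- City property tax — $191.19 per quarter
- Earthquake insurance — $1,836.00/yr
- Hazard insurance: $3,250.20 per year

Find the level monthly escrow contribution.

$821.23

School district tax: $4,003.80/yr
City property tax: $191.19 × 4 = $764.76/yr
Earthquake insurance: $1,836.00/yr
Hazard insurance: $3,250.20/yr
Annual escrow total = $4,003.80 + $764.76 + $1,836.00 + $3,250.20 = $9,854.76
Base monthly escrow = $9,854.76 / 12 = $821.23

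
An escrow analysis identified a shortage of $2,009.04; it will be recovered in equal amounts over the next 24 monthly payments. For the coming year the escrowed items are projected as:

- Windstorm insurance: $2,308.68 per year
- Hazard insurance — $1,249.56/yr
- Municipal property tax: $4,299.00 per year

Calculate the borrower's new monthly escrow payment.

$738.48

Windstorm insurance: $2,308.68 per year
Hazard insurance: $1,249.56 per year
Municipal property tax: $4,299.00 per year
Total annual escrow = $7,857.24
Monthly = $7,857.24 ÷ 12 = $654.77
Shortage spread = $2,009.04 ÷ 24 = $83.71/mo
Adjusted monthly = $654.77 + $83.71 = $738.48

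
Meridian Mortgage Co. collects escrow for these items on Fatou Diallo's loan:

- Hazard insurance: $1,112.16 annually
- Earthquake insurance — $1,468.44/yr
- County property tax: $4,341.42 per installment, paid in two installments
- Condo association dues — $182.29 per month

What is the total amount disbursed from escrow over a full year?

$13,450.92

Hazard insurance = $1,112.16
Earthquake insurance = $1,468.44
County property tax = $4,341.42 × 2 = $8,682.84
Condo association dues = $182.29 × 12 = $2,187.48
Annual escrow total = $1,112.16 + $1,468.44 + $8,682.84 + $2,187.48 = $13,450.92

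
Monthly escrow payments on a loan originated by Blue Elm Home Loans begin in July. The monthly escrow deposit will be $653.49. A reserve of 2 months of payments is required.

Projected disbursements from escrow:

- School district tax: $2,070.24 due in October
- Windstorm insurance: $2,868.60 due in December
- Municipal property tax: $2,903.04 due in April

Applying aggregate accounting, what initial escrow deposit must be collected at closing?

Cushion = 2 × $653.49 = $1,306.98
Trial balance (start $0, +$653.49 each month, − disbursements):
  Jul: +$653.49 → $653.49
  Aug: +$653.49 → $1,306.98
  Sep: +$653.49 → $1,960.47
  Oct: +$653.49 − $2,070.24 → $543.72
  Nov: +$653.49 → $1,197.21
  Dec: +$653.49 − $2,868.60 → -$1,017.90
  Jan: +$653.49 → -$364.41
  Feb: +$653.49 → $289.08
  Mar: +$653.49 → $942.57
  Apr: +$653.49 − $2,903.04 → -$1,306.98
  May: +$653.49 → -$653.49
  Jun: +$653.49 → $0.00
Lowest trial balance = -$1,306.98 (Apr)
Initial deposit = cushion − low point = $1,306.98 − (-$1,306.98) = $2,613.96

$2,613.96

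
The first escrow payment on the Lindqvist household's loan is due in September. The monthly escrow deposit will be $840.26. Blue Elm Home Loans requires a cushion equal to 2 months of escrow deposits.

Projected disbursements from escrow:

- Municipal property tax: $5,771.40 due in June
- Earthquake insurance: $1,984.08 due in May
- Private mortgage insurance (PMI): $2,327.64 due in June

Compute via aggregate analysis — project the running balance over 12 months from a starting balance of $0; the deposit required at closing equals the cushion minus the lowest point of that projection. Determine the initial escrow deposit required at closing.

$3,361.04

Cushion = 2 × $840.26 = $1,680.52
Trial balance (start $0, +$840.26 each month, − disbursements):
  Sep: +$840.26 → $840.26
  Oct: +$840.26 → $1,680.52
  Nov: +$840.26 → $2,520.78
  Dec: +$840.26 → $3,361.04
  Jan: +$840.26 → $4,201.30
  Feb: +$840.26 → $5,041.56
  Mar: +$840.26 → $5,881.82
  Apr: +$840.26 → $6,722.08
  May: +$840.26 − $1,984.08 → $5,578.26
  Jun: +$840.26 − $8,099.04 → -$1,680.52
  Jul: +$840.26 → -$840.26
  Aug: +$840.26 → $0.00
Lowest trial balance = -$1,680.52 (Jun)
Initial deposit = cushion − low point = $1,680.52 − (-$1,680.52) = $3,361.04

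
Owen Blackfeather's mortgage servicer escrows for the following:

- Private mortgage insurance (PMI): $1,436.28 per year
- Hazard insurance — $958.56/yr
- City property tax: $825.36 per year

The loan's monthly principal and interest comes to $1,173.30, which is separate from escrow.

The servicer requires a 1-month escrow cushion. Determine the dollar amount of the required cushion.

Private mortgage insurance (PMI) — $1,436.28
Hazard insurance — $958.56
City property tax — $825.36
Total annual escrow = $1,436.28 + $958.56 + $825.36 = $3,220.20
Monthly escrow = $3,220.20 ÷ 12 = $268.35
Reserve = 1 × $268.35 = $268.35

$268.35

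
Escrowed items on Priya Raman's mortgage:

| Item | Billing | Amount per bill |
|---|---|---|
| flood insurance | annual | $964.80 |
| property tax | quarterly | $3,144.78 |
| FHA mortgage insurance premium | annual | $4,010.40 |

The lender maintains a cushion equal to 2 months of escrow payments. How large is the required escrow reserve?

$2,925.72

Flood insurance = $964.80
Property tax = $3,144.78 × 4 = $12,579.12
FHA mortgage insurance premium = $4,010.40
Total annual escrow = $17,554.32
Base monthly escrow = $17,554.32 ÷ 12 = $1,462.86
Required cushion = 2 × $1,462.86 = $2,925.72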